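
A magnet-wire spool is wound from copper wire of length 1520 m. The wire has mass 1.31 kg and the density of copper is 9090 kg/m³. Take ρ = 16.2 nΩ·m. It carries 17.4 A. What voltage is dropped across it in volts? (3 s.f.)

ρ = 16.2 nΩ·m = 1.62×10^-8 Ω·m
A = m/(density·L) = 1.31/(9090×1520) = 9.4812e-08 m²
R = ρL/A = (1.62×10^-8)(1520)/(9.4812e-08) = 259.7 Ω
V = IR = 17.4 × 259.7 = 4520 V

4520 V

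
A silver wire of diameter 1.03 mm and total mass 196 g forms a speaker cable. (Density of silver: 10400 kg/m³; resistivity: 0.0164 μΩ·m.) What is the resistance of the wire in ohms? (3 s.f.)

ρ = 0.0164 μΩ·m = 1.64×10^-8 Ω·m
A = π(d/2)² = π(5.1500e-04 m)² = 8.3323e-07 m²
L = m/(density·A) = 0.196/(10400×8.3323e-07) = 22.62 m
R = ρL/A = (1.64×10^-8)(22.62)/(8.3323e-07) = 0.445 Ω

0.445 Ω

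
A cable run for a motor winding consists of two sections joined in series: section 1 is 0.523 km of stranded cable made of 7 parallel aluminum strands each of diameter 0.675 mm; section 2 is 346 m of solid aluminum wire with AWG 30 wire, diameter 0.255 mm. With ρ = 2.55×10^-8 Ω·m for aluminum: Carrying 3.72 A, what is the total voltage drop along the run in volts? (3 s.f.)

662 V

Section 1: A_strand = π(3.3750e-04)² = 3.578e-07 m²; R₁ = ρL/(N·A_s) = (2.55×10^-8)(523)/(7×3.578e-07) = 5.324 Ω
Section 2: A = π(0.255/2 mm)² = π(1.2750e-04 m)² = 5.107e-08 m²
R₂ = (2.55×10^-8)(346)/(5.107e-08) = 172.8 Ω
R = R₁ + R₂ = 178.1 Ω
V = IR = 3.72 × 178.1 = 662 V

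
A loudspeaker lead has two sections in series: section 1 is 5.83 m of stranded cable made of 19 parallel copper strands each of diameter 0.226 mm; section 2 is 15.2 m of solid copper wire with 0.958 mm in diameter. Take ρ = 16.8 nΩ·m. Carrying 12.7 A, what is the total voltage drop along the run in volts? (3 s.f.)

6.13 V

ρ = 16.8 nΩ·m = 1.68×10^-8 Ω·m
Section 1: A_strand = π(1.1300e-04)² = 4.011e-08 m²; R₁ = ρL/(N·A_s) = (1.68×10^-8)(5.83)/(19×4.011e-08) = 0.1285 Ω
Section 2: A = π(d/2)² = π(4.7900e-04 m)² = 7.208e-07 m²
R₂ = (1.68×10^-8)(15.2)/(7.208e-07) = 0.3543 Ω
R = R₁ + R₂ = 0.4828 Ω
V = IR = 12.7 × 0.4828 = 6.13 V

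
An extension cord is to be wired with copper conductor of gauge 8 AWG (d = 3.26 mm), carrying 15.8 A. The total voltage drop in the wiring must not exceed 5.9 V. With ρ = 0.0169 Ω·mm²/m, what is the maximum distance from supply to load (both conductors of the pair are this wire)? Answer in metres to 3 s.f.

ρ = 0.0169 Ω·mm²/m = 1.69×10^-8 Ω·m
A = π(3.26/2 mm)² = π(1.6300e-03 m)² = 8.347e-06 m²
L_max = V_max·A/(2·ρI) = (5.9)(8.347e-06)/(2×1.69×10^-8×15.8) = 92.2 m

92.2 m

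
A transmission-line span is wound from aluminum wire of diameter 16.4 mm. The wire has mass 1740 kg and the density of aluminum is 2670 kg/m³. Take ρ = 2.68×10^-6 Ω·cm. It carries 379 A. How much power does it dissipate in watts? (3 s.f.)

56200 W

ρ = 2.68×10^-6 Ω·cm = 2.68×10^-8 Ω·m
A = π(d/2)² = π(8.2000e-03 m)² = 2.1124e-04 m²
L = m/(density·A) = 1740/(2670×2.1124e-04) = 3085 m
R = ρL/A = (2.68×10^-8)(3085)/(2.1124e-04) = 0.3914 Ω
P = I²R = (379)² × 0.3914 = 56200 W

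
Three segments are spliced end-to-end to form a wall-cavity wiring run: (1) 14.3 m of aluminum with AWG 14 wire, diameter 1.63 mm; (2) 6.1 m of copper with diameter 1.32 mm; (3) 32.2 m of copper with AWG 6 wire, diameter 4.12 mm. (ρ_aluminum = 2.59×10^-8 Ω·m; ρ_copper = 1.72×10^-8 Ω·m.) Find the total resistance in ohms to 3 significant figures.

0.296 Ω

Seg 1: A = π(1.63/2 mm)² = π(8.1500e-04 m)² = 2.087e-06 m²
R_1 = (2.59×10^-8)(14.3)/(2.087e-06) = 0.1775 Ω
Seg 2: A = π(d/2)² = π(6.6000e-04 m)² = 1.368e-06 m²
R_2 = (1.72×10^-8)(6.1)/(1.368e-06) = 0.07667 Ω
Seg 3: A = π(4.12/2 mm)² = π(2.0600e-03 m)² = 1.333e-05 m²
R_3 = (1.72×10^-8)(32.2)/(1.333e-05) = 0.04154 Ω
R_total = R_1 + R_2 + R_3 = 0.296 Ω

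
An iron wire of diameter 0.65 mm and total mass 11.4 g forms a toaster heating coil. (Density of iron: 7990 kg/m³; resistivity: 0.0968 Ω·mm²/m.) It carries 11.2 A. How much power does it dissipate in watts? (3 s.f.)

ρ = 0.0968 Ω·mm²/m = 9.68×10^-8 Ω·m
A = π(d/2)² = π(3.2500e-04 m)² = 3.3183e-07 m²
L = m/(density·A) = 0.0114/(7990×3.3183e-07) = 4.3 m
R = ρL/A = (9.68×10^-8)(4.3)/(3.3183e-07) = 1.254 Ω
P = I²R = (11.2)² × 1.254 = 157 W

157 W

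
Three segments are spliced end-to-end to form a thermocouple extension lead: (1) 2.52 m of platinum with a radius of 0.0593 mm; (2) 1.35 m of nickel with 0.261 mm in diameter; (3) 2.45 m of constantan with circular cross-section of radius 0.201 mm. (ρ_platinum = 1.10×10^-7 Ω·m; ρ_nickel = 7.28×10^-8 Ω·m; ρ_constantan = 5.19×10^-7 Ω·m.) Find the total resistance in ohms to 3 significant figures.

36.9 Ω

Seg 1: A = πr² = π(5.9300e-05 m)² = 1.105e-08 m²
R_1 = (1.10×10^-7)(2.52)/(1.105e-08) = 25.09 Ω
Seg 2: A = π(d/2)² = π(1.3050e-04 m)² = 5.350e-08 m²
R_2 = (7.28×10^-8)(1.35)/(5.350e-08) = 1.837 Ω
Seg 3: A = πr² = π(2.0100e-04 m)² = 1.269e-07 m²
R_3 = (5.19×10^-7)(2.45)/(1.269e-07) = 10.02 Ω
R_total = R_1 + R_2 + R_3 = 36.9 Ω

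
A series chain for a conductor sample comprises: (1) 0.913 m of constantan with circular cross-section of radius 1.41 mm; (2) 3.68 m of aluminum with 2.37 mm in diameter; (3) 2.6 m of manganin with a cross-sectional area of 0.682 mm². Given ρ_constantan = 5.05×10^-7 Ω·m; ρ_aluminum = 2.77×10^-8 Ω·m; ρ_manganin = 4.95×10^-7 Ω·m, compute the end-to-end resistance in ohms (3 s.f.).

Seg 1: A = πr² = π(1.4100e-03 m)² = 6.246e-06 m²
R_1 = (5.05×10^-7)(0.913)/(6.246e-06) = 0.07382 Ω
Seg 2: A = π(d/2)² = π(1.1850e-03 m)² = 4.412e-06 m²
R_2 = (2.77×10^-8)(3.68)/(4.412e-06) = 0.02311 Ω
Seg 3: A = 0.682 mm² = 6.820e-07 m²
R_3 = (4.95×10^-7)(2.6)/(6.820e-07) = 1.887 Ω
R_total = R_1 + R_2 + R_3 = 1.98 Ω

1.98 Ω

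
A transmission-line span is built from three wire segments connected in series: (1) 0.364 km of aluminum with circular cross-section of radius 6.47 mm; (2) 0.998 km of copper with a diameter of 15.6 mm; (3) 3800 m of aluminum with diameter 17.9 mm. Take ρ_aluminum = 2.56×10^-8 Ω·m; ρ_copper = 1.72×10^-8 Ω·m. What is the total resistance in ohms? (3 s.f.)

0.547 Ω

Seg 1: A = πr² = π(6.4700e-03 m)² = 1.315e-04 m²
R_1 = (2.56×10^-8)(364)/(1.315e-04) = 0.07086 Ω
Seg 2: A = π(d/2)² = π(7.8000e-03 m)² = 1.911e-04 m²
R_2 = (1.72×10^-8)(998)/(1.911e-04) = 0.08981 Ω
Seg 3: A = π(d/2)² = π(8.9500e-03 m)² = 2.516e-04 m²
R_3 = (2.56×10^-8)(3800)/(2.516e-04) = 0.3866 Ω
R_total = R_1 + R_2 + R_3 = 0.547 Ω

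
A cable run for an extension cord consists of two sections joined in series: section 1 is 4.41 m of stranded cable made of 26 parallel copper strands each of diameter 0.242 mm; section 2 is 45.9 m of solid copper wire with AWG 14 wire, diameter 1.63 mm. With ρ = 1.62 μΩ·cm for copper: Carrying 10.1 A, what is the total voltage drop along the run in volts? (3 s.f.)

4.20 V

ρ = 1.62 μΩ·cm = 1.62×10^-8 Ω·m
Section 1: A_strand = π(1.2100e-04)² = 4.600e-08 m²; R₁ = ρL/(N·A_s) = (1.62×10^-8)(4.41)/(26×4.600e-08) = 0.05974 Ω
Section 2: A = π(1.63/2 mm)² = π(8.1500e-04 m)² = 2.087e-06 m²
R₂ = (1.62×10^-8)(45.9)/(2.087e-06) = 0.3563 Ω
R = R₁ + R₂ = 0.4161 Ω
V = IR = 10.1 × 0.4161 = 4.20 V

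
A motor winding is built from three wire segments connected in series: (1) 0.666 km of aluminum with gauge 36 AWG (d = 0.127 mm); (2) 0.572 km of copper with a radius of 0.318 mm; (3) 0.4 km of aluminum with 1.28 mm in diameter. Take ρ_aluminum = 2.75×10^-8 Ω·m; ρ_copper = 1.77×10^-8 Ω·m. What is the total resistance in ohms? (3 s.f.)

Seg 1: A = π(0.127/2 mm)² = π(6.3500e-05 m)² = 1.267e-08 m²
R_1 = (2.75×10^-8)(666)/(1.267e-08) = 1446 Ω
Seg 2: A = πr² = π(3.1800e-04 m)² = 3.177e-07 m²
R_2 = (1.77×10^-8)(572)/(3.177e-07) = 31.87 Ω
Seg 3: A = π(d/2)² = π(6.4000e-04 m)² = 1.287e-06 m²
R_3 = (2.75×10^-8)(400)/(1.287e-06) = 8.548 Ω
R_total = R_1 + R_2 + R_3 = 1490 Ω

1490 Ω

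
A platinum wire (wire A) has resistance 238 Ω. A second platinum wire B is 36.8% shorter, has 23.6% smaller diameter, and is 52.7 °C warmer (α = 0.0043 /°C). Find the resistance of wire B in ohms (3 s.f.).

R ∝ ρL/d² with ρ ∝ (1+αΔT), so R_B/R_A = (1 − 36.8/100) × (1 − 23.6/100)⁻² × (1 + 0.0043×52.7)
= 0.632 × 1.713 × 1.227 = 1.328
R_B = 1.328 × 238 = 316 Ω

316 Ω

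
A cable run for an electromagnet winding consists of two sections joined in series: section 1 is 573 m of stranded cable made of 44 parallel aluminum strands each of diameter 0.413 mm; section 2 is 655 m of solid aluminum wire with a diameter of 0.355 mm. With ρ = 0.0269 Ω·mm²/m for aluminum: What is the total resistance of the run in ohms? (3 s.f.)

ρ = 0.0269 Ω·mm²/m = 2.69×10^-8 Ω·m
Section 1: A_strand = π(2.0650e-04)² = 1.340e-07 m²; R₁ = ρL/(N·A_s) = (2.69×10^-8)(573)/(44×1.340e-07) = 2.615 Ω
Section 2: A = π(d/2)² = π(1.7750e-04 m)² = 9.898e-08 m²
R₂ = (2.69×10^-8)(655)/(9.898e-08) = 178 Ω
R = R₁ + R₂ = 181 Ω

181 Ω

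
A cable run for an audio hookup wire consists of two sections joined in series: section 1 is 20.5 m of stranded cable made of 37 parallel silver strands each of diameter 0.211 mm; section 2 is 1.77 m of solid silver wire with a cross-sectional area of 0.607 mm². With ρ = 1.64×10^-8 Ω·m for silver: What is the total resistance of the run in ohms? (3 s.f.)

Section 1: A_strand = π(1.0550e-04)² = 3.497e-08 m²; R₁ = ρL/(N·A_s) = (1.64×10^-8)(20.5)/(37×3.497e-08) = 0.2599 Ω
Section 2: A = 0.607 mm² = 6.070e-07 m²
R₂ = (1.64×10^-8)(1.77)/(6.070e-07) = 0.04782 Ω
R = R₁ + R₂ = 0.308 Ω

0.308 Ω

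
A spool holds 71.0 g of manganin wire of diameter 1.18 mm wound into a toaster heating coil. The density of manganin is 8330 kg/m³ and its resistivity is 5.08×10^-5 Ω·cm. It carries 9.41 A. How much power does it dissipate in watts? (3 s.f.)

ρ = 5.08×10^-5 Ω·cm = 5.08×10^-7 Ω·m
A = π(d/2)² = π(5.9000e-04 m)² = 1.0936e-06 m²
L = m/(density·A) = 0.071/(8330×1.0936e-06) = 7.794 m
R = ρL/A = (5.08×10^-7)(7.794)/(1.0936e-06) = 3.621 Ω
P = I²R = (9.41)² × 3.621 = 321 W

321 W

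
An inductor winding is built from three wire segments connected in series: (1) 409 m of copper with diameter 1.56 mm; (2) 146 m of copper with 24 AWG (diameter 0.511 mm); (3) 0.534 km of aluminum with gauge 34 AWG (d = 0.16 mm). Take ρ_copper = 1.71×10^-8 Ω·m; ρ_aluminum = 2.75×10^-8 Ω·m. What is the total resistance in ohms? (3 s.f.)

746 Ω

Seg 1: A = π(d/2)² = π(7.8000e-04 m)² = 1.911e-06 m²
R_1 = (1.71×10^-8)(409)/(1.911e-06) = 3.659 Ω
Seg 2: A = π(0.511/2 mm)² = π(2.5550e-04 m)² = 2.051e-07 m²
R_2 = (1.71×10^-8)(146)/(2.051e-07) = 12.17 Ω
Seg 3: A = π(0.16/2 mm)² = π(8.0000e-05 m)² = 2.011e-08 m²
R_3 = (2.75×10^-8)(534)/(2.011e-08) = 730.4 Ω
R_total = R_1 + R_2 + R_3 = 746 Ω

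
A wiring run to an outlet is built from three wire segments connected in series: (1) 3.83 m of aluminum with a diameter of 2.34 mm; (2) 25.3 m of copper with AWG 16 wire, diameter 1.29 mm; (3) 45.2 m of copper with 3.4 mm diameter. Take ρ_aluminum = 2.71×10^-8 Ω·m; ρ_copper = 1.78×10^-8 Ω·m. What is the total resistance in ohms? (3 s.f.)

Seg 1: A = π(d/2)² = π(1.1700e-03 m)² = 4.301e-06 m²
R_1 = (2.71×10^-8)(3.83)/(4.301e-06) = 0.02413 Ω
Seg 2: A = π(1.29/2 mm)² = π(6.4500e-04 m)² = 1.307e-06 m²
R_2 = (1.78×10^-8)(25.3)/(1.307e-06) = 0.3446 Ω
Seg 3: A = π(d/2)² = π(1.7000e-03 m)² = 9.079e-06 m²
R_3 = (1.78×10^-8)(45.2)/(9.079e-06) = 0.08862 Ω
R_total = R_1 + R_2 + R_3 = 0.457 Ω

0.457 Ω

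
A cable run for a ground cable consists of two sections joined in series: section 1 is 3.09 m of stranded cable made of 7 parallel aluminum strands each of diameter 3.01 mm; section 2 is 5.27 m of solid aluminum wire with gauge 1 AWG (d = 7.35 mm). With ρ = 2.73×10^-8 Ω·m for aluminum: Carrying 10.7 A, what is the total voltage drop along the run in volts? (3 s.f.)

Section 1: A_strand = π(1.5050e-03)² = 7.116e-06 m²; R₁ = ρL/(N·A_s) = (2.73×10^-8)(3.09)/(7×7.116e-06) = 0.001694 Ω
Section 2: A = π(7.35/2 mm)² = π(3.6750e-03 m)² = 4.243e-05 m²
R₂ = (2.73×10^-8)(5.27)/(4.243e-05) = 0.003391 Ω
R = R₁ + R₂ = 0.005084 Ω
V = IR = 10.7 × 0.005084 = 0.0544 V

0.0544 V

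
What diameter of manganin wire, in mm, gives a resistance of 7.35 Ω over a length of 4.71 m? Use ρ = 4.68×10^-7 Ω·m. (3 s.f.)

A = ρL/R = (4.68×10^-7)(4.71)/(7.35) = 2.999e-07 m²
d = 2√(A/π) = 6.179e-04 m = 0.618 mm

0.618 mm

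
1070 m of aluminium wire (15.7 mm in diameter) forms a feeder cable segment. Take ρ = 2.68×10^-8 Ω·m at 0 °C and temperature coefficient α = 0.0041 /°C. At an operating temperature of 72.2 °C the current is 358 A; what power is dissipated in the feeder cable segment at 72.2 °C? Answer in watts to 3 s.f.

A = π(d/2)² = π(7.8500e-03 m)² = 1.936e-04 m²
R₍0₎ = ρL/A = (2.68×10^-8)(1070)/(1.936e-04) = 0.1481 Ω
R₍72.2₎ = R₍0₎(1 + αΔT) = 0.1481 × (1 + 0.0041×72.2) = 0.192 Ω
P = I²R = (358)² × 0.192 = 24600 W

24600 W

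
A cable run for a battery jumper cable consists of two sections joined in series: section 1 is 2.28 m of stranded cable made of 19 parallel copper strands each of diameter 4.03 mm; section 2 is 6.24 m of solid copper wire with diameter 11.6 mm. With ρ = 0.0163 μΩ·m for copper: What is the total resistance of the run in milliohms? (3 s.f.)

ρ = 0.0163 μΩ·m = 1.63×10^-8 Ω·m
Section 1: A_strand = π(2.0150e-03)² = 1.276e-05 m²; R₁ = ρL/(N·A_s) = (1.63×10^-8)(2.28)/(19×1.276e-05) = 1.533×10^-4 Ω
Section 2: A = π(d/2)² = π(5.8000e-03 m)² = 1.057e-04 m²
R₂ = (1.63×10^-8)(6.24)/(1.057e-04) = 9.624×10^-4 Ω
R = R₁ + R₂ = 1.12 mΩ

1.12 mΩ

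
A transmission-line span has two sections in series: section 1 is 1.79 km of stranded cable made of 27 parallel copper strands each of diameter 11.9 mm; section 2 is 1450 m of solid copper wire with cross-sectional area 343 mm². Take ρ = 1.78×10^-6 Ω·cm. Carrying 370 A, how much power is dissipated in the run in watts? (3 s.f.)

ρ = 1.78×10^-6 Ω·cm = 1.78×10^-8 Ω·m
Section 1: A_strand = π(5.9500e-03)² = 1.112e-04 m²; R₁ = ρL/(N·A_s) = (1.78×10^-8)(1790)/(27×1.112e-04) = 0.01061 Ω
Section 2: A = 343 mm² = 3.430e-04 m²
R₂ = (1.78×10^-8)(1450)/(3.430e-04) = 0.07525 Ω
R = R₁ + R₂ = 0.08586 Ω
P = I²R = (370)² × 0.08586 = 11800 W

11800 W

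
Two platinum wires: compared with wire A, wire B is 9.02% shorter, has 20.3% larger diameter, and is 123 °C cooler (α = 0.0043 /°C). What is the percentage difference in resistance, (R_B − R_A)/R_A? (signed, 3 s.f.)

R ∝ ρL/d² with ρ ∝ (1+αΔT), so R_B/R_A = (1 − 9.02/100) × (1 + 20.3/100)⁻² × (1 − 0.0043×123)
= 0.9098 × 0.691 × 0.4711 = 0.2962
(R_B − R_A)/R_A = 0.2962 − 1 = -70.4%

-70.4%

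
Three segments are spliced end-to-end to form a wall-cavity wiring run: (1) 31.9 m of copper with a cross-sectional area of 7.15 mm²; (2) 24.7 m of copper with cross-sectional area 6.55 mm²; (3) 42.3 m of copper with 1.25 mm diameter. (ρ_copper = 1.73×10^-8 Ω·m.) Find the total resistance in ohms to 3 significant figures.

0.739 Ω

Seg 1: A = 7.15 mm² = 7.150e-06 m²
R_1 = (1.73×10^-8)(31.9)/(7.150e-06) = 0.07718 Ω
Seg 2: A = 6.55 mm² = 6.550e-06 m²
R_2 = (1.73×10^-8)(24.7)/(6.550e-06) = 0.06524 Ω
Seg 3: A = π(d/2)² = π(6.2500e-04 m)² = 1.227e-06 m²
R_3 = (1.73×10^-8)(42.3)/(1.227e-06) = 0.5963 Ω
R_total = R_1 + R_2 + R_3 = 0.739 Ω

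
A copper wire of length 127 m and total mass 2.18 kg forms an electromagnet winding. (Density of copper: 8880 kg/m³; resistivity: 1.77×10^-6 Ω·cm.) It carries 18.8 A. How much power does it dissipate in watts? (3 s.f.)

ρ = 1.77×10^-6 Ω·cm = 1.77×10^-8 Ω·m
A = m/(density·L) = 2.18/(8880×127) = 1.9330e-06 m²
R = ρL/A = (1.77×10^-8)(127)/(1.9330e-06) = 1.163 Ω
P = I²R = (18.8)² × 1.163 = 411 W

411 W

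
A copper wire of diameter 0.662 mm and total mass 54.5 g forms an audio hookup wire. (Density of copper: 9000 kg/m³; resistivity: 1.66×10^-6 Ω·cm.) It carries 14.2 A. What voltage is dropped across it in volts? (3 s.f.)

ρ = 1.66×10^-6 Ω·cm = 1.66×10^-8 Ω·m
A = π(d/2)² = π(3.3100e-04 m)² = 3.4420e-07 m²
L = m/(density·A) = 0.0545/(9000×3.4420e-07) = 17.59 m
R = ρL/A = (1.66×10^-8)(17.59)/(3.4420e-07) = 0.8485 Ω
V = IR = 14.2 × 0.8485 = 12.0 V

12.0 V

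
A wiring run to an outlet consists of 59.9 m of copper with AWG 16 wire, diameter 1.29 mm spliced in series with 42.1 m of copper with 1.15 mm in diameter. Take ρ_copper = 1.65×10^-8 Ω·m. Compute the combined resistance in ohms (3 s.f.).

Segment 1: A = π(1.29/2 mm)² = π(6.4500e-04 m)² = 1.307e-06 m²
R₁ = ρL/A = (1.65×10^-8)(59.9)/(1.307e-06) = 0.7562 Ω
Segment 2: A = π(d/2)² = π(5.7500e-04 m)² = 1.039e-06 m²
R₂ = (1.65×10^-8)(42.1)/(1.039e-06) = 0.6688 Ω
R = R₁ + R₂ = 1.42 Ω

1.42 Ω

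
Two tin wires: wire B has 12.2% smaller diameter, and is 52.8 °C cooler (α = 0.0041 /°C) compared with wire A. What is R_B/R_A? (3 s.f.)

R ∝ ρL/d² with ρ ∝ (1+αΔT), so R_B/R_A = (1 − 12.2/100)⁻² × (1 − 0.0041×52.8)
= 1.297 × 0.7835 = 1.02

1.02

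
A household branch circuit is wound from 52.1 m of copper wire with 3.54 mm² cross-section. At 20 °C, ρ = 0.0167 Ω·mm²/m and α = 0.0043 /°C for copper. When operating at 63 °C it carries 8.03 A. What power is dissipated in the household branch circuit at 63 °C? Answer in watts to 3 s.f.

18.8 W

ρ = 0.0167 Ω·mm²/m = 1.67×10^-8 Ω·m
A = 3.54 mm² = 3.540e-06 m²
R₍20₎ = ρL/A = (1.67×10^-8)(52.1)/(3.540e-06) = 0.2458 Ω
R₍63₎ = R₍20₎(1 + αΔT) = 0.2458 × (1 + 0.0043×43) = 0.2912 Ω
P = I²R = (8.03)² × 0.2912 = 18.8 W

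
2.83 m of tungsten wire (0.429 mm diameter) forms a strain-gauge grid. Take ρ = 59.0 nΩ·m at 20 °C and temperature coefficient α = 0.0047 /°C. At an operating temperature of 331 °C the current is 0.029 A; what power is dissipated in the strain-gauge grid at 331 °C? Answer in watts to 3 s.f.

0.00239 W

ρ = 59.0 nΩ·m = 5.90×10^-8 Ω·m
A = π(d/2)² = π(2.1450e-04 m)² = 1.445e-07 m²
R₍20₎ = ρL/A = (5.90×10^-8)(2.83)/(1.445e-07) = 1.155 Ω
R₍331₎ = R₍20₎(1 + αΔT) = 1.155 × (1 + 0.0047×311) = 2.844 Ω
P = I²R = (0.029)² × 2.844 = 0.00239 W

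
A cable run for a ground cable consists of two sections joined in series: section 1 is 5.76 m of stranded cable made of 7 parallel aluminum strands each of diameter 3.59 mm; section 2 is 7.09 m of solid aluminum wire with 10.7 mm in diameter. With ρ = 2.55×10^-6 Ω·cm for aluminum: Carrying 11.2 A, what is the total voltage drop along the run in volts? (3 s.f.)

0.0457 V

ρ = 2.55×10^-6 Ω·cm = 2.55×10^-8 Ω·m
Section 1: A_strand = π(1.7950e-03)² = 1.012e-05 m²; R₁ = ρL/(N·A_s) = (2.55×10^-8)(5.76)/(7×1.012e-05) = 0.002073 Ω
Section 2: A = π(d/2)² = π(5.3500e-03 m)² = 8.992e-05 m²
R₂ = (2.55×10^-8)(7.09)/(8.992e-05) = 0.002011 Ω
R = R₁ + R₂ = 0.004084 Ω
V = IR = 11.2 × 0.004084 = 0.0457 V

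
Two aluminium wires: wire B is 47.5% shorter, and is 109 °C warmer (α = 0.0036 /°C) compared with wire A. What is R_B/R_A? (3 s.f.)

0.731

R ∝ ρL/d² with ρ ∝ (1+αΔT), so R_B/R_A = (1 − 47.5/100) × (1 + 0.0036×109)
= 0.525 × 1.392 = 0.731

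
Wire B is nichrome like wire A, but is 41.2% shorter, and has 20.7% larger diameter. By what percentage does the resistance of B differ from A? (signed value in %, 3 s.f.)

R ∝ L/d², so R_B/R_A = (1 − 41.2/100) × (1 + 20.7/100)⁻²
= 0.588 × 0.6864 = 0.4036
(R_B − R_A)/R_A = 0.4036 − 1 = -59.6%

-59.6%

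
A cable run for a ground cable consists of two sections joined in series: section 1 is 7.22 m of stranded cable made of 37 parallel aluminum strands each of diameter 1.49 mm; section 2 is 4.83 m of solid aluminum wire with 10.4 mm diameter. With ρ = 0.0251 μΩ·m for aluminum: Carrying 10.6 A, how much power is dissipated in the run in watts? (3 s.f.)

ρ = 0.0251 μΩ·m = 2.51×10^-8 Ω·m
Section 1: A_strand = π(7.4500e-04)² = 1.744e-06 m²; R₁ = ρL/(N·A_s) = (2.51×10^-8)(7.22)/(37×1.744e-06) = 0.002809 Ω
Section 2: A = π(d/2)² = π(5.2000e-03 m)² = 8.495e-05 m²
R₂ = (2.51×10^-8)(4.83)/(8.495e-05) = 0.001427 Ω
R = R₁ + R₂ = 0.004236 Ω
P = I²R = (10.6)² × 0.004236 = 0.476 W

0.476 W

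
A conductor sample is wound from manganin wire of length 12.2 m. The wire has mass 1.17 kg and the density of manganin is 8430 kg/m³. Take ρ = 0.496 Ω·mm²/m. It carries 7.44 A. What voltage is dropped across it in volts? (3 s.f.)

ρ = 0.496 Ω·mm²/m = 4.96×10^-7 Ω·m
A = m/(density·L) = 1.17/(8430×12.2) = 1.1376e-05 m²
R = ρL/A = (4.96×10^-7)(12.2)/(1.1376e-05) = 0.5319 Ω
V = IR = 7.44 × 0.5319 = 3.96 V

3.96 V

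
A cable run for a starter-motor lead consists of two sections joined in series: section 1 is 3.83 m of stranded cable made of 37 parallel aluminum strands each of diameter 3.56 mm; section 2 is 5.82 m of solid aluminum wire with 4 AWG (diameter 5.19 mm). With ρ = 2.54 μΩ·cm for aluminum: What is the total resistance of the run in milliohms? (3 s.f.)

ρ = 2.54 μΩ·cm = 2.54×10^-8 Ω·m
Section 1: A_strand = π(1.7800e-03)² = 9.954e-06 m²; R₁ = ρL/(N·A_s) = (2.54×10^-8)(3.83)/(37×9.954e-06) = 2.641×10^-4 Ω
Section 2: A = π(5.19/2 mm)² = π(2.5950e-03 m)² = 2.116e-05 m²
R₂ = (2.54×10^-8)(5.82)/(2.116e-05) = 0.006988 Ω
R = R₁ + R₂ = 7.25 mΩ

7.25 mΩ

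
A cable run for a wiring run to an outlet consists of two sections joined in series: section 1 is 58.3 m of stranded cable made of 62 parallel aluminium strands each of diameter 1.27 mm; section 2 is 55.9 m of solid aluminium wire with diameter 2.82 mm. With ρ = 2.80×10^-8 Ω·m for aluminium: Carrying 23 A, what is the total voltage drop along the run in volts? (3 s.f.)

6.24 V

Section 1: A_strand = π(6.3500e-04)² = 1.267e-06 m²; R₁ = ρL/(N·A_s) = (2.80×10^-8)(58.3)/(62×1.267e-06) = 0.02078 Ω
Section 2: A = π(d/2)² = π(1.4100e-03 m)² = 6.246e-06 m²
R₂ = (2.80×10^-8)(55.9)/(6.246e-06) = 0.2506 Ω
R = R₁ + R₂ = 0.2714 Ω
V = IR = 23 × 0.2714 = 6.24 V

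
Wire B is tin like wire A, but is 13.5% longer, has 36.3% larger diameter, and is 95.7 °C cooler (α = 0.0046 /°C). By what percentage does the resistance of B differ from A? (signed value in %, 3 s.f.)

-65.8%

R ∝ ρL/d² with ρ ∝ (1+αΔT), so R_B/R_A = (1 + 13.5/100) × (1 + 36.3/100)⁻² × (1 − 0.0046×95.7)
= 1.135 × 0.5383 × 0.5598 = 0.342
(R_B − R_A)/R_A = 0.342 − 1 = -65.8%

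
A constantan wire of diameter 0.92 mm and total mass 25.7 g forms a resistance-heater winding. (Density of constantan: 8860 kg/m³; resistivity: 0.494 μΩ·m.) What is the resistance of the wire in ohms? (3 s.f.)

ρ = 0.494 μΩ·m = 4.94×10^-7 Ω·m
A = π(d/2)² = π(4.6000e-04 m)² = 6.6476e-07 m²
L = m/(density·A) = 0.0257/(8860×6.6476e-07) = 4.363 m
R = ρL/A = (4.94×10^-7)(4.363)/(6.6476e-07) = 3.24 Ω

3.24 Ω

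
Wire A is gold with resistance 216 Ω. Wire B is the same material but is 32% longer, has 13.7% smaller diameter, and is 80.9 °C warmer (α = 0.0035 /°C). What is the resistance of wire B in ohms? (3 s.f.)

491 Ω

R ∝ ρL/d² with ρ ∝ (1+αΔT), so R_B/R_A = (1 + 32/100) × (1 − 13.7/100)⁻² × (1 + 0.0035×80.9)
= 1.32 × 1.343 × 1.283 = 2.274
R_B = 2.274 × 216 = 491 Ω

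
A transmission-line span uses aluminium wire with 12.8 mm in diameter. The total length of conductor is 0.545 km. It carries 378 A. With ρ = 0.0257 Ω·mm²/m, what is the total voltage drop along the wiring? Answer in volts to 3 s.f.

ρ = 0.0257 Ω·mm²/m = 2.57×10^-8 Ω·m
A = π(d/2)² = π(6.4000e-03 m)² = 1.287e-04 m²
R = ρL/A = (2.57×10^-8)(545)/(1.287e-04) = 0.1088 Ω
V = IR = 378 × 0.1088 = 41.1 V

41.1 V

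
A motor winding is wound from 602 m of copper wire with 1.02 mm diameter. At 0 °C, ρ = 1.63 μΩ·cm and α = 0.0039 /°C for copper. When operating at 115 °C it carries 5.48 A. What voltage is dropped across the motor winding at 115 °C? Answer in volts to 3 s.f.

ρ = 1.63 μΩ·cm = 1.63×10^-8 Ω·m
A = π(d/2)² = π(5.1000e-04 m)² = 8.171e-07 m²
R₍0₎ = ρL/A = (1.63×10^-8)(602)/(8.171e-07) = 12.01 Ω
R₍115₎ = R₍0₎(1 + αΔT) = 12.01 × (1 + 0.0039×115) = 17.39 Ω
V = IR = 5.48 × 17.39 = 95.3 V

95.3 V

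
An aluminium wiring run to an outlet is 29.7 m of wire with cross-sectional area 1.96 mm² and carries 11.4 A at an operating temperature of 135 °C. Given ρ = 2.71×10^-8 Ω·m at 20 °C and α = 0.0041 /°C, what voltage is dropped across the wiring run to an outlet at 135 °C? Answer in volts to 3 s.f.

A = 1.96 mm² = 1.960e-06 m²
R₍20₎ = ρL/A = (2.71×10^-8)(29.7)/(1.960e-06) = 0.4106 Ω
R₍135₎ = R₍20₎(1 + αΔT) = 0.4106 × (1 + 0.0041×115) = 0.6043 Ω
V = IR = 11.4 × 0.6043 = 6.89 V

6.89 V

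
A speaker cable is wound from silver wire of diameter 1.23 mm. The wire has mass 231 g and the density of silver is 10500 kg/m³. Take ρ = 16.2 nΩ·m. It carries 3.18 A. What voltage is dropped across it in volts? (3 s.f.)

0.803 V

ρ = 16.2 nΩ·m = 1.62×10^-8 Ω·m
A = π(d/2)² = π(6.1500e-04 m)² = 1.1882e-06 m²
L = m/(density·A) = 0.231/(10500×1.1882e-06) = 18.51 m
R = ρL/A = (1.62×10^-8)(18.51)/(1.1882e-06) = 0.2524 Ω
V = IR = 3.18 × 0.2524 = 0.803 V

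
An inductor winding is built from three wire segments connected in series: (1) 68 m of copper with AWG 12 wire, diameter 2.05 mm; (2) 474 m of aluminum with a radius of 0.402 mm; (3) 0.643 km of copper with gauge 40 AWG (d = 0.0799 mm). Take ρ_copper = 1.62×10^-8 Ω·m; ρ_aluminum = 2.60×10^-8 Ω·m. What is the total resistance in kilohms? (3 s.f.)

Seg 1: A = π(2.05/2 mm)² = π(1.0250e-03 m)² = 3.301e-06 m²
R_1 = (1.62×10^-8)(68)/(3.301e-06) = 0.3338 Ω
Seg 2: A = πr² = π(4.0200e-04 m)² = 5.077e-07 m²
R_2 = (2.60×10^-8)(474)/(5.077e-07) = 24.27 Ω
Seg 3: A = π(0.0799/2 mm)² = π(3.9950e-05 m)² = 5.014e-09 m²
R_3 = (1.62×10^-8)(643)/(5.014e-09) = 2078 Ω
R_total = R_1 + R_2 + R_3 = 2.10 kΩ

2.10 kΩ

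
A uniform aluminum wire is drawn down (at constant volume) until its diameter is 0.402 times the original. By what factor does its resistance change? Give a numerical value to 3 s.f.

Volume constant ⇒ L' = L/r² with r = 0.402. R' = ρL'/A' = ρ(L/r²)/(πr²d₀²/4) = R/r⁴.
Factor = 38.3

38.3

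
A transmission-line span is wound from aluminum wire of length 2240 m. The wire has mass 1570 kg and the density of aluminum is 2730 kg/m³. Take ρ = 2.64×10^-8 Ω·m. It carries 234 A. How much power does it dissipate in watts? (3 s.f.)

12600 W

A = m/(density·L) = 1570/(2730×2240) = 2.5674e-04 m²
R = ρL/A = (2.64×10^-8)(2240)/(2.5674e-04) = 0.2303 Ω
P = I²R = (234)² × 0.2303 = 12600 W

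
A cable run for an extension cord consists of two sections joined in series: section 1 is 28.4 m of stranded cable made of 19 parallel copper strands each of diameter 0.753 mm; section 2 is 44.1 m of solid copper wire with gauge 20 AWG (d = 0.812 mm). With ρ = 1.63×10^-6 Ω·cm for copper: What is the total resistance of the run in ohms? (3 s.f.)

1.44 Ω

ρ = 1.63×10^-6 Ω·cm = 1.63×10^-8 Ω·m
Section 1: A_strand = π(3.7650e-04)² = 4.453e-07 m²; R₁ = ρL/(N·A_s) = (1.63×10^-8)(28.4)/(19×4.453e-07) = 0.05471 Ω
Section 2: A = π(0.812/2 mm)² = π(4.0600e-04 m)² = 5.178e-07 m²
R₂ = (1.63×10^-8)(44.1)/(5.178e-07) = 1.388 Ω
R = R₁ + R₂ = 1.44 Ω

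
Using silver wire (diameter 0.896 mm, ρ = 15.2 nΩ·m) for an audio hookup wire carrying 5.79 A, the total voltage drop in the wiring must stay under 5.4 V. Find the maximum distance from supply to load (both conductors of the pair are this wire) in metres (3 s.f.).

19.3 m

ρ = 15.2 nΩ·m = 1.52×10^-8 Ω·m
A = π(d/2)² = π(4.4800e-04 m)² = 6.305e-07 m²
L_max = V_max·A/(2·ρI) = (5.4)(6.305e-07)/(2×1.52×10^-8×5.79) = 19.3 m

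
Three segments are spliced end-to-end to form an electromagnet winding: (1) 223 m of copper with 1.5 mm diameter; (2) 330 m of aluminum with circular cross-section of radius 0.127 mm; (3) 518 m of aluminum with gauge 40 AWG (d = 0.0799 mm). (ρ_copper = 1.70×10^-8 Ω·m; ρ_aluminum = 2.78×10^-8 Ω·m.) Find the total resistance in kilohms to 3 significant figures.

3.06 kΩ

Seg 1: A = π(d/2)² = π(7.5000e-04 m)² = 1.767e-06 m²
R_1 = (1.70×10^-8)(223)/(1.767e-06) = 2.145 Ω
Seg 2: A = πr² = π(1.2700e-04 m)² = 5.067e-08 m²
R_2 = (2.78×10^-8)(330)/(5.067e-08) = 181.1 Ω
Seg 3: A = π(0.0799/2 mm)² = π(3.9950e-05 m)² = 5.014e-09 m²
R_3 = (2.78×10^-8)(518)/(5.014e-09) = 2872 Ω
R_total = R_1 + R_2 + R_3 = 3.06 kΩ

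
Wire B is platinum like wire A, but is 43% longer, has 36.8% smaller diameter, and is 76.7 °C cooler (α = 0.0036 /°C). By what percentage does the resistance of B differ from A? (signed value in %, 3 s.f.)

R ∝ ρL/d² with ρ ∝ (1+αΔT), so R_B/R_A = (1 + 43/100) × (1 − 36.8/100)⁻² × (1 − 0.0036×76.7)
= 1.43 × 2.504 × 0.7239 = 2.592
(R_B − R_A)/R_A = 2.592 − 1 = 159%

159%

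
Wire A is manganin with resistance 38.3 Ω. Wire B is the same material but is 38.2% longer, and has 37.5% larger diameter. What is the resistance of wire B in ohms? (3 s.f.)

R ∝ L/d², so R_B/R_A = (1 + 38.2/100) × (1 + 37.5/100)⁻²
= 1.382 × 0.5289 = 0.731
R_B = 0.731 × 38.3 = 28.0 Ω

28.0 Ω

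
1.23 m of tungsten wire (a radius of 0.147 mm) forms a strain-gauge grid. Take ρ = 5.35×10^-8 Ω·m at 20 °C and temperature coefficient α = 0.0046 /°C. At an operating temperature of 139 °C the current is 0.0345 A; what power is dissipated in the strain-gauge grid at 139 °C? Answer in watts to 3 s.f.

A = πr² = π(1.4700e-04 m)² = 6.789e-08 m²
R₍20₎ = ρL/A = (5.35×10^-8)(1.23)/(6.789e-08) = 0.9693 Ω
R₍139₎ = R₍20₎(1 + αΔT) = 0.9693 × (1 + 0.0046×119) = 1.5 Ω
P = I²R = (0.0345)² × 1.5 = 0.00179 W

0.00179 W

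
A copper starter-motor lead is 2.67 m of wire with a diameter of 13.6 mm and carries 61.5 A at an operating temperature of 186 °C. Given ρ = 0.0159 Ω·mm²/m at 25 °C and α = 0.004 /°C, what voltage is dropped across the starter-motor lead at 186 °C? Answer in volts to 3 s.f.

ρ = 0.0159 Ω·mm²/m = 1.59×10^-8 Ω·m
A = π(d/2)² = π(6.8000e-03 m)² = 1.453e-04 m²
R₍25₎ = ρL/A = (1.59×10^-8)(2.67)/(1.453e-04) = 2.922×10^-4 Ω
R₍186₎ = R₍25₎(1 + αΔT) = 2.922×10^-4 × (1 + 0.004×161) = 4.804×10^-4 Ω
V = IR = 61.5 × 4.804×10^-4 = 0.0295 V

0.0295 V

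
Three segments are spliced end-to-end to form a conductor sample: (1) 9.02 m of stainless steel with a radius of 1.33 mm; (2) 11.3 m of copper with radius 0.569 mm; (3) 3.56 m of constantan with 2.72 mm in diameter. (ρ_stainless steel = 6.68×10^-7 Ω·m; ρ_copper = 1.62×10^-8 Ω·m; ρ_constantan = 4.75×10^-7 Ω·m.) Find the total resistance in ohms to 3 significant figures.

Seg 1: A = πr² = π(1.3300e-03 m)² = 5.557e-06 m²
R_1 = (6.68×10^-7)(9.02)/(5.557e-06) = 1.084 Ω
Seg 2: A = πr² = π(5.6900e-04 m)² = 1.017e-06 m²
R_2 = (1.62×10^-8)(11.3)/(1.017e-06) = 0.18 Ω
Seg 3: A = π(d/2)² = π(1.3600e-03 m)² = 5.811e-06 m²
R_3 = (4.75×10^-7)(3.56)/(5.811e-06) = 0.291 Ω
R_total = R_1 + R_2 + R_3 = 1.56 Ω

1.56 Ω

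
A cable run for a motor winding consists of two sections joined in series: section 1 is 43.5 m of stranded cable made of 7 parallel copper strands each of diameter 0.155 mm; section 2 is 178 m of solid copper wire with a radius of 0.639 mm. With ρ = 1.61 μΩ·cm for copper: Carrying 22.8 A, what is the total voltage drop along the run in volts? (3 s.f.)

ρ = 1.61 μΩ·cm = 1.61×10^-8 Ω·m
Section 1: A_strand = π(7.7500e-05)² = 1.887e-08 m²; R₁ = ρL/(N·A_s) = (1.61×10^-8)(43.5)/(7×1.887e-08) = 5.302 Ω
Section 2: A = πr² = π(6.3900e-04 m)² = 1.283e-06 m²
R₂ = (1.61×10^-8)(178)/(1.283e-06) = 2.234 Ω
R = R₁ + R₂ = 7.536 Ω
V = IR = 22.8 × 7.536 = 172 V

172 V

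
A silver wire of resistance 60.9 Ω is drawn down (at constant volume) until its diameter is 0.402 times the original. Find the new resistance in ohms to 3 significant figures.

2330 Ω

Volume constant ⇒ L' = L/r² with r = 0.402. R' = ρL'/A' = ρ(L/r²)/(πr²d₀²/4) = R/r⁴.
R' = 38.29 × 60.9 = 2330 Ω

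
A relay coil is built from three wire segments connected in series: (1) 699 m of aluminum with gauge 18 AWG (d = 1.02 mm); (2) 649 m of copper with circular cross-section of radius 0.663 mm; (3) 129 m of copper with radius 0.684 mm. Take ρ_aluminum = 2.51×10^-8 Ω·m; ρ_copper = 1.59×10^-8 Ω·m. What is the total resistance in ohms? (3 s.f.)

Seg 1: A = π(1.02/2 mm)² = π(5.1000e-04 m)² = 8.171e-07 m²
R_1 = (2.51×10^-8)(699)/(8.171e-07) = 21.47 Ω
Seg 2: A = πr² = π(6.6300e-04 m)² = 1.381e-06 m²
R_2 = (1.59×10^-8)(649)/(1.381e-06) = 7.472 Ω
Seg 3: A = πr² = π(6.8400e-04 m)² = 1.470e-06 m²
R_3 = (1.59×10^-8)(129)/(1.470e-06) = 1.395 Ω
R_total = R_1 + R_2 + R_3 = 30.3 Ω

30.3 Ω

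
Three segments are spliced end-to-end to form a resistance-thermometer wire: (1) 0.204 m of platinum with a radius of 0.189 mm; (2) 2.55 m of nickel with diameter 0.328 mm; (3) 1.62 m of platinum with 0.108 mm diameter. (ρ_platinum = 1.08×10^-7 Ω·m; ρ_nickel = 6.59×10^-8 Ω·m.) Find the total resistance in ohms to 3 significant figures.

Seg 1: A = πr² = π(1.8900e-04 m)² = 1.122e-07 m²
R_1 = (1.08×10^-7)(0.204)/(1.122e-07) = 0.1963 Ω
Seg 2: A = π(d/2)² = π(1.6400e-04 m)² = 8.450e-08 m²
R_2 = (6.59×10^-8)(2.55)/(8.450e-08) = 1.989 Ω
Seg 3: A = π(d/2)² = π(5.4000e-05 m)² = 9.161e-09 m²
R_3 = (1.08×10^-7)(1.62)/(9.161e-09) = 19.1 Ω
R_total = R_1 + R_2 + R_3 = 21.3 Ω

21.3 Ω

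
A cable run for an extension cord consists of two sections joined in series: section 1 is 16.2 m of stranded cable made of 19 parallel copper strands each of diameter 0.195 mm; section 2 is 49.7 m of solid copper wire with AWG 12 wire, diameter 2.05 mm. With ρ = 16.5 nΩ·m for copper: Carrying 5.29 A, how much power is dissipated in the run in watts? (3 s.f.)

ρ = 16.5 nΩ·m = 1.65×10^-8 Ω·m
Section 1: A_strand = π(9.7500e-05)² = 2.986e-08 m²; R₁ = ρL/(N·A_s) = (1.65×10^-8)(16.2)/(19×2.986e-08) = 0.4711 Ω
Section 2: A = π(2.05/2 mm)² = π(1.0250e-03 m)² = 3.301e-06 m²
R₂ = (1.65×10^-8)(49.7)/(3.301e-06) = 0.2485 Ω
R = R₁ + R₂ = 0.7195 Ω
P = I²R = (5.29)² × 0.7195 = 20.1 W

20.1 W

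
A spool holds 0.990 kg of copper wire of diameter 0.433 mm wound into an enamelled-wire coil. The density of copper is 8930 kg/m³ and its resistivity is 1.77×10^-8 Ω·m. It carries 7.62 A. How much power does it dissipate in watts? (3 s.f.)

5250 W

A = π(d/2)² = π(2.1650e-04 m)² = 1.4725e-07 m²
L = m/(density·A) = 0.99/(8930×1.4725e-07) = 752.9 m
R = ρL/A = (1.77×10^-8)(752.9)/(1.4725e-07) = 90.5 Ω
P = I²R = (7.62)² × 90.5 = 5250 W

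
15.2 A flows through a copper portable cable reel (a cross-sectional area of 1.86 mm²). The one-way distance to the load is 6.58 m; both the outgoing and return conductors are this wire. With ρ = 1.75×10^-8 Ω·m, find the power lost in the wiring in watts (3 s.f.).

A = 1.86 mm² = 1.860e-06 m²
Total conductor length (both ways) L = 2 × 6.58 = 13.16 m
R = ρL/A = (1.75×10^-8)(13.16)/(1.860e-06) = 0.1238 Ω
P = I²R = (15.2)² × 0.1238 = 28.6 W

28.6 W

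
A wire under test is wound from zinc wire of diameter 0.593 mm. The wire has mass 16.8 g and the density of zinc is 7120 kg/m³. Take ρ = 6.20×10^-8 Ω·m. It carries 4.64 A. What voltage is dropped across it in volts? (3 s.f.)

A = π(d/2)² = π(2.9650e-04 m)² = 2.7618e-07 m²
L = m/(density·A) = 0.0168/(7120×2.7618e-07) = 8.543 m
R = ρL/A = (6.20×10^-8)(8.543)/(2.7618e-07) = 1.918 Ω
V = IR = 4.64 × 1.918 = 8.90 V

8.90 V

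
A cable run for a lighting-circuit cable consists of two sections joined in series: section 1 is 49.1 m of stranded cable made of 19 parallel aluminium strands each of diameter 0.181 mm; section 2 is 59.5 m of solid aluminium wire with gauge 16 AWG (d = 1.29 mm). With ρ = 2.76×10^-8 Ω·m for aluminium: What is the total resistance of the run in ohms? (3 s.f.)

Section 1: A_strand = π(9.0500e-05)² = 2.573e-08 m²; R₁ = ρL/(N·A_s) = (2.76×10^-8)(49.1)/(19×2.573e-08) = 2.772 Ω
Section 2: A = π(1.29/2 mm)² = π(6.4500e-04 m)² = 1.307e-06 m²
R₂ = (2.76×10^-8)(59.5)/(1.307e-06) = 1.256 Ω
R = R₁ + R₂ = 4.03 Ω

4.03 Ω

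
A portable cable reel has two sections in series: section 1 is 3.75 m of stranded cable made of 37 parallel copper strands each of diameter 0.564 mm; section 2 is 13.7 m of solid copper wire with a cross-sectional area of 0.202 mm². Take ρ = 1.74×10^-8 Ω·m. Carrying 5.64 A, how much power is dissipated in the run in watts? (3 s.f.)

37.8 W

Section 1: A_strand = π(2.8200e-04)² = 2.498e-07 m²; R₁ = ρL/(N·A_s) = (1.74×10^-8)(3.75)/(37×2.498e-07) = 0.007059 Ω
Section 2: A = 0.202 mm² = 2.020e-07 m²
R₂ = (1.74×10^-8)(13.7)/(2.020e-07) = 1.18 Ω
R = R₁ + R₂ = 1.187 Ω
P = I²R = (5.64)² × 1.187 = 37.8 W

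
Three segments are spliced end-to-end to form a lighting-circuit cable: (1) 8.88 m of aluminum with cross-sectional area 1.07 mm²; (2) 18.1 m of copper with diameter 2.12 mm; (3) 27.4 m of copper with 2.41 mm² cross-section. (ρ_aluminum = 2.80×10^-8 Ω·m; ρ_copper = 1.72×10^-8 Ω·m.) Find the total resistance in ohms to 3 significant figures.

Seg 1: A = 1.07 mm² = 1.070e-06 m²
R_1 = (2.80×10^-8)(8.88)/(1.070e-06) = 0.2324 Ω
Seg 2: A = π(d/2)² = π(1.0600e-03 m)² = 3.530e-06 m²
R_2 = (1.72×10^-8)(18.1)/(3.530e-06) = 0.0882 Ω
Seg 3: A = 2.41 mm² = 2.410e-06 m²
R_3 = (1.72×10^-8)(27.4)/(2.410e-06) = 0.1956 Ω
R_total = R_1 + R_2 + R_3 = 0.516 Ω

0.516 Ω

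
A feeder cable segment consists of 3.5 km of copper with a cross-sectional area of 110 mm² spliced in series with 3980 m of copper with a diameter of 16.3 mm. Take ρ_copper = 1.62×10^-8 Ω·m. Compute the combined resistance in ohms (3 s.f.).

Segment 1: A = 110 mm² = 1.100e-04 m²
R₁ = ρL/A = (1.62×10^-8)(3500)/(1.100e-04) = 0.5155 Ω
Segment 2: A = π(d/2)² = π(8.1500e-03 m)² = 2.087e-04 m²
R₂ = (1.62×10^-8)(3980)/(2.087e-04) = 0.309 Ω
R = R₁ + R₂ = 0.824 Ω

0.824 Ω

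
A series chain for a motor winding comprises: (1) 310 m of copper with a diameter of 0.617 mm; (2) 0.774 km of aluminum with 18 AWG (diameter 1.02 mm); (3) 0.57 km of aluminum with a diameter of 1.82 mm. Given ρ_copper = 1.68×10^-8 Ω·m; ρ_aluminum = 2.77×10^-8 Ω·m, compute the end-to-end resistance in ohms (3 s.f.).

49.7 Ω

Seg 1: A = π(d/2)² = π(3.0850e-04 m)² = 2.990e-07 m²
R_1 = (1.68×10^-8)(310)/(2.990e-07) = 17.42 Ω
Seg 2: A = π(1.02/2 mm)² = π(5.1000e-04 m)² = 8.171e-07 m²
R_2 = (2.77×10^-8)(774)/(8.171e-07) = 26.24 Ω
Seg 3: A = π(d/2)² = π(9.1000e-04 m)² = 2.602e-06 m²
R_3 = (2.77×10^-8)(570)/(2.602e-06) = 6.069 Ω
R_total = R_1 + R_2 + R_3 = 49.7 Ω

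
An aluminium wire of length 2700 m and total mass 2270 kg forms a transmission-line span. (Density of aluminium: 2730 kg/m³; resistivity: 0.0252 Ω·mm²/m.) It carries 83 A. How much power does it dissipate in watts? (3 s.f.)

ρ = 0.0252 Ω·mm²/m = 2.52×10^-8 Ω·m
A = m/(density·L) = 2270/(2730×2700) = 3.0796e-04 m²
R = ρL/A = (2.52×10^-8)(2700)/(3.0796e-04) = 0.2209 Ω
P = I²R = (83)² × 0.2209 = 1520 W

1520 W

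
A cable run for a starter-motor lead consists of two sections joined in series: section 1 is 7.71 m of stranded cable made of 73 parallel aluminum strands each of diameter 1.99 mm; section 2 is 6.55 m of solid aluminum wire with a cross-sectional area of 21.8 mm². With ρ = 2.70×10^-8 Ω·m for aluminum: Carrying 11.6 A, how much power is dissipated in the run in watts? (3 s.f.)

1.21 W

Section 1: A_strand = π(9.9500e-04)² = 3.110e-06 m²; R₁ = ρL/(N·A_s) = (2.70×10^-8)(7.71)/(73×3.110e-06) = 9.169×10^-4 Ω
Section 2: A = 21.8 mm² = 2.180e-05 m²
R₂ = (2.70×10^-8)(6.55)/(2.180e-05) = 0.008112 Ω
R = R₁ + R₂ = 0.009029 Ω
P = I²R = (11.6)² × 0.009029 = 1.21 W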